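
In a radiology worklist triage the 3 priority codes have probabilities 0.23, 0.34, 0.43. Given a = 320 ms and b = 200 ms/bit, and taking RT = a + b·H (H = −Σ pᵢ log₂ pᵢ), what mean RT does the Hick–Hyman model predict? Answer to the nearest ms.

628 ms

H = 0.23·log₂(1/0.23) + 0.34·log₂(1/0.34) + 0.43·log₂(1/0.43) = 1.5404 bits.
RT = 320 + 200 × 1.5404 = 628.08 ms.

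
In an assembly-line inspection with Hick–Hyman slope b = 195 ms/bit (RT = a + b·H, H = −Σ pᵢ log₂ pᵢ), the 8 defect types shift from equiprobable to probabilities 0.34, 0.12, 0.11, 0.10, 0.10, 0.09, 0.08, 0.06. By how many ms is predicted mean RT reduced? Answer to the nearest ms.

47 ms

Equiprobable entropy H₀ = log₂ 8 = 3.0000 bits.
Skewed entropy H = −Σ pᵢ log₂ pᵢ = 2.7586 bits.
ΔRT = b·(H₀ − H) = 195 × 0.2414 = 47.07 ms.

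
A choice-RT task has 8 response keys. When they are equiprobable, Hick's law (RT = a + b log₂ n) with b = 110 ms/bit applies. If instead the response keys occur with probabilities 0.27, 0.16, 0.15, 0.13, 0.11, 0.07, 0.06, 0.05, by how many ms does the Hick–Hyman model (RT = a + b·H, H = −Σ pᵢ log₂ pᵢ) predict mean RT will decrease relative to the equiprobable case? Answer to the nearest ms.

21 ms

Equiprobable entropy H₀ = log₂ 8 = 3.0000 bits.
Skewed entropy H = −Σ pᵢ log₂ pᵢ = 2.8047 bits.
ΔRT = b·(H₀ − H) = 110 × 0.1953 = 21.48 ms.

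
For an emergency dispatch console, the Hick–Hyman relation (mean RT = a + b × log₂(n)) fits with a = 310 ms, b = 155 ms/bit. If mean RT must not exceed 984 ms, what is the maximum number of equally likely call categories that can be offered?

155·log₂ n ≤ 984 − 310 = 674, giving log₂ n ≤ 4.3484 and n ≤ 20.370. The largest whole number is 20.

20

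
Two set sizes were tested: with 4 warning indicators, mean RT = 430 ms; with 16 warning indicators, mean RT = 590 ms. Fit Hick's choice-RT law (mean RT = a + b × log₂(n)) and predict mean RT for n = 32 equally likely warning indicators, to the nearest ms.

670 ms

RT is linear in log₂ n, so two points fix the line:
  b = (590 − 430) / (log₂ 16 − log₂ 4) = 160 / (4 − 2) = 80 ms/bit
  a = 430 − 80 × 2 = 270 ms
Then RT(32) = 270 + 80 × log₂ 32 = 270 + 80 × 5 ≈ 670.000 ms.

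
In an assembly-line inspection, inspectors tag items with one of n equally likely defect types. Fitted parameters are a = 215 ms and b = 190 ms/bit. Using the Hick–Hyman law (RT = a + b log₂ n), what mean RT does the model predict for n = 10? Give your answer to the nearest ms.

log₂(10) = 3.3219 bits, so RT = 215 + 190 × 3.3219 ≈ 846.166 ms.

846 ms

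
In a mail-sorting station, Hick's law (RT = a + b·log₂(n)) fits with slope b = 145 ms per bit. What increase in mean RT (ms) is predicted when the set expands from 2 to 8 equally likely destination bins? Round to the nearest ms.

290 ms

ΔRT = (a + b log₂ n₂) − (a + b log₂ n₁) = b·(log₂ n₂ − log₂ n₁).
log₂(8) − log₂(2) = log₂(8/2) = log₂(4) = 2.
ΔRT = 145 × 2.0000 = 290.000 ms.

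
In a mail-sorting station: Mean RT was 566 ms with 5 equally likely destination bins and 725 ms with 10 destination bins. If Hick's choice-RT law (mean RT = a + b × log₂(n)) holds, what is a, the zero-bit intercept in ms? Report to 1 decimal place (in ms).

Slope: b = (725 − 566) / (log₂ 10 − log₂ 5) = 159/1.0000 = 159.000 ms/bit.
a = RT₁ − b·log₂ n₁ = 566 − 159.000 × 2.3219 = 196.813 ms.

196.8 ms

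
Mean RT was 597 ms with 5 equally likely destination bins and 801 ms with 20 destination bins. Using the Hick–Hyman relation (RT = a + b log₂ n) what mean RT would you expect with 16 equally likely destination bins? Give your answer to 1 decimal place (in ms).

768.2 ms

With log₂ n on the abscissa the relation is linear; from the two conditions:
  b = (801 − 597) / (log₂ 20 − log₂ 5) = 204 / (4.3219 − 2.3219) = 102.000 ms/bit
  a = 597 − 102.000 × 2.3219 = 360.163 ms
Then RT(16) = 360.163 + 102.000 × log₂ 16 = 360.163 + 102.000 × 4 ≈ 768.163 ms.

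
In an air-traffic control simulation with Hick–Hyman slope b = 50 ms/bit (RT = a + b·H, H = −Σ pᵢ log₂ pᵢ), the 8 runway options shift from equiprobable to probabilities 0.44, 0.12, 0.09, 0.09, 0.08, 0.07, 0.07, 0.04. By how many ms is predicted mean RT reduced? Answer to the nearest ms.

24 ms

Equiprobable entropy H₀ = log₂ 8 = 3.0000 bits.
Skewed entropy H = −Σ pᵢ log₂ pᵢ = 2.5279 bits.
ΔRT = b·(H₀ − H) = 50 × 0.4721 = 23.61 ms.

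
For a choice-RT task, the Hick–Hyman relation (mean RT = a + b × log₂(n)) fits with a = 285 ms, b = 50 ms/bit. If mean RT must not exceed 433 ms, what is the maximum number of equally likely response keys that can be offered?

50·log₂ n ≤ 433 − 285 = 148, giving log₂ n ≤ 2.9600 and n ≤ 7.781. The largest whole number is 7.

7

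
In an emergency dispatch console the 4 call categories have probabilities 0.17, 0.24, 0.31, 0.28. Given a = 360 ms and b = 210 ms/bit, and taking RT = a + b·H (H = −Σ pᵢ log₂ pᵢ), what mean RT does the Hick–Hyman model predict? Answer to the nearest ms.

773 ms

H = 0.17·log₂(1/0.17) + 0.24·log₂(1/0.24) + 0.31·log₂(1/0.31) + 0.28·log₂(1/0.28) = 1.9667 bits.
RT = 360 + 210 × 1.9667 = 773.01 ms.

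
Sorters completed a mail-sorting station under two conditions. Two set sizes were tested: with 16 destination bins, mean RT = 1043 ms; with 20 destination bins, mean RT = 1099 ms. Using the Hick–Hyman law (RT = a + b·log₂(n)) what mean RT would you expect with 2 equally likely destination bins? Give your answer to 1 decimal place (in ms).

521.1 ms

Solve the two-equation system in a and b:
  b = (1099 − 1043) / (log₂ 20 − log₂ 16) = 56 / (4.3219 − 4) = 173.952 ms/bit
  a = 1043 − 173.952 × 4 = 347.192 ms
Then RT(2) = 347.192 + 173.952 × log₂ 2 = 347.192 + 173.952 × 1 ≈ 521.144 ms.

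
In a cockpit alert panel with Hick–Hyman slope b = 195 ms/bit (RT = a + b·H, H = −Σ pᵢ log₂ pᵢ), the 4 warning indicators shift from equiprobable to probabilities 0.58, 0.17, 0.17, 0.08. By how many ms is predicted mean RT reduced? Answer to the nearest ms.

75 ms

Equiprobable entropy H₀ = log₂ 4 = 2.0000 bits.
Skewed entropy H = −Σ pᵢ log₂ pᵢ = 1.6165 bits.
ΔRT = b·(H₀ − H) = 195 × 0.3835 = 74.78 ms.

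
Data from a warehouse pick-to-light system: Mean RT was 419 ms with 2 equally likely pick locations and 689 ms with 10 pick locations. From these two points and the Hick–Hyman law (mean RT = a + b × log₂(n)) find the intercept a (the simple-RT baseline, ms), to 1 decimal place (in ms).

The slope on a log₂ axis is (689 − 419) / (3.3219 − 1) = 116.283 ms/bit.
Intercept: a = 419 − 116.283·log₂(2) = 302.717 ms.

302.7 ms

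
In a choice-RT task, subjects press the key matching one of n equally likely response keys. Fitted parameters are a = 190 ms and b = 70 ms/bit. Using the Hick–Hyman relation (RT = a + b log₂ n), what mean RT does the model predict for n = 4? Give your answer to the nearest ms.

330 ms

log₂(4) = 2 bits, so RT = 190 + 70 × 2 ≈ 330.000 ms.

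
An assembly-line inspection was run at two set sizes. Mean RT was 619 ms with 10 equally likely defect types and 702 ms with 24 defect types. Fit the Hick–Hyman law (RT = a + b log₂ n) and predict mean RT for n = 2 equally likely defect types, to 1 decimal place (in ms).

With log₂ n on the abscissa the relation is linear; from the two conditions:
  b = (702 − 619) / (log₂ 24 − log₂ 10) = 83 / (4.5850 − 3.3219) = 65.715 ms/bit
  a = 619 − 65.715 × 3.3219 = 400.700 ms
Then RT(2) = 400.700 + 65.715 × log₂ 2 = 400.700 + 65.715 × 1 ≈ 466.415 ms.

466.4 ms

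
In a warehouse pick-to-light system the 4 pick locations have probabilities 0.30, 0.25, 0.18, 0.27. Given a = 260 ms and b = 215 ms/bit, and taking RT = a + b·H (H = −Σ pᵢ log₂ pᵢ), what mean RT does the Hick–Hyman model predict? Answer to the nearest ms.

685 ms

H = 0.30·log₂(1/0.30) + 0.25·log₂(1/0.25) + 0.18·log₂(1/0.18) + 0.27·log₂(1/0.27) = 1.9764 bits.
RT = 260 + 215 × 1.9764 = 684.93 ms.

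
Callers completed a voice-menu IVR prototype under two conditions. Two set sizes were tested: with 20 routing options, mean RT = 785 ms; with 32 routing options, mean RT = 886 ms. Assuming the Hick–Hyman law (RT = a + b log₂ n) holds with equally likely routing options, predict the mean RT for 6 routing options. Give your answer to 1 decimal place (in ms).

526.3 ms

Solve the two-equation system in a and b:
  b = (886 − 785) / (log₂ 32 − log₂ 20) = 101 / (5 − 4.3219) = 148.952 ms/bit
  a = 785 − 148.952 × 4.3219 = 141.241 ms
Then RT(6) = 141.241 + 148.952 × log₂ 6 = 141.241 + 148.952 × 2.5850 ≈ 526.276 ms.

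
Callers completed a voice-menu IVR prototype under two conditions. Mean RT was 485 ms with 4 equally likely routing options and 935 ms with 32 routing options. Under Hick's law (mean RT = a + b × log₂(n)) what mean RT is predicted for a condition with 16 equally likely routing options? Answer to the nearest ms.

785 ms

RT is linear in log₂ n, so two points fix the line:
  b = (935 − 485) / (log₂ 32 − log₂ 4) = 450 / (5 − 2) = 150 ms/bit
  a = 485 − 150 × 2 = 185 ms
Then RT(16) = 185 + 150 × log₂ 16 = 185 + 150 × 4 ≈ 785.000 ms.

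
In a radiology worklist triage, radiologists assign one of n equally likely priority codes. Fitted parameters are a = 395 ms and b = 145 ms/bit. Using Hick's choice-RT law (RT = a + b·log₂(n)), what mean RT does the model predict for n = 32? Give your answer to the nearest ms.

log₂(32) = 5 bits, so RT = 395 + 145 × 5 ≈ 1120.000 ms.

1120 ms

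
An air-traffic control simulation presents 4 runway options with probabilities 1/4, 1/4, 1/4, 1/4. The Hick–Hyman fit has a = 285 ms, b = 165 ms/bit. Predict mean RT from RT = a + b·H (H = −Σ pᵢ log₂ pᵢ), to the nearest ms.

615 ms

Each term −pᵢ log₂ pᵢ: 0.25·2 + 0.25·2 + 0.25·2 + 0.25·2; summed, H = 2.000 bits.
Mean RT = a + bH = 285 + 165·2.000 = 615.00 ms.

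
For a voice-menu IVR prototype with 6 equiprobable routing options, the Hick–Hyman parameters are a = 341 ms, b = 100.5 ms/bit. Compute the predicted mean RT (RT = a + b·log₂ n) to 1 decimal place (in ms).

600.8 ms

log₂(6) = 2.5850 bits, so RT = 341 + 100.5 × 2.5850 ≈ 600.789 ms.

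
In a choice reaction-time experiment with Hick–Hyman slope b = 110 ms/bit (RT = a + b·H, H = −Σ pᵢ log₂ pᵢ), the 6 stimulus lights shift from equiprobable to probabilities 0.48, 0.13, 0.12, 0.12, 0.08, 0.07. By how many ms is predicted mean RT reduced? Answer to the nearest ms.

44 ms

The RT saving is b·ΔH. Equiprobable H₀ = log₂(6) = 2.5850 bits; with the given probabilities H = 2.1851 bits.
b·(H₀ − H) = 110 × (2.5850 − 2.1851) = 43.98 ms.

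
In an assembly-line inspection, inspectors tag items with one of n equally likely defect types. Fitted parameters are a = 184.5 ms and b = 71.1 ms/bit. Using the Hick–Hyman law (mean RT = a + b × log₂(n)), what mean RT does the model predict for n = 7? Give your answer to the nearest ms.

384 ms

log₂(7) = 2.8074 bits, so RT = 184.5 + 71.1 × 2.8074 ≈ 384.103 ms.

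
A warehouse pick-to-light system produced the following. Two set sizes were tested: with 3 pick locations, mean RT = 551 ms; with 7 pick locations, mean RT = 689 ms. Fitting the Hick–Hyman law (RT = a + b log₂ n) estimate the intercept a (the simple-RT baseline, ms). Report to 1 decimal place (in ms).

372.1 ms

b = (RT₂ − RT₁)/(log₂ n₂ − log₂ n₁) = (689 − 551)/(2.8074 − 1.5850) = 112.893 ms/bit.
Intercept: a = 551 − 112.893·log₂(3) = 372.068 ms.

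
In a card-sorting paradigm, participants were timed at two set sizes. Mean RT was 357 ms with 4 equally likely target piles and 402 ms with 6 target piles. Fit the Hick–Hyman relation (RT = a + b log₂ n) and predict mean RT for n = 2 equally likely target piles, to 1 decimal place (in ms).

280.1 ms

Fit slope and intercept:
  b = (402 − 357) / (log₂ 6 − log₂ 4) = 45 / (2.5850 − 2) = 76.928 ms/bit
  a = 357 − 76.928 × 2 = 203.144 ms
Then RT(2) = 203.144 + 76.928 × log₂ 2 = 203.144 + 76.928 × 1 ≈ 280.072 ms.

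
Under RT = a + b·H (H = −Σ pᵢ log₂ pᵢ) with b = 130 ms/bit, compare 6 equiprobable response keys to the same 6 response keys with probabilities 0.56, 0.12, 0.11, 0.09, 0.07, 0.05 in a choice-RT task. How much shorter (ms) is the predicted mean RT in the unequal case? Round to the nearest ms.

78 ms

The RT saving is b·ΔH. Equiprobable H₀ = log₂(6) = 2.5850 bits; with the given probabilities H = 1.9831 bits.
b·(H₀ − H) = 130 × (2.5850 − 1.9831) = 78.24 ms.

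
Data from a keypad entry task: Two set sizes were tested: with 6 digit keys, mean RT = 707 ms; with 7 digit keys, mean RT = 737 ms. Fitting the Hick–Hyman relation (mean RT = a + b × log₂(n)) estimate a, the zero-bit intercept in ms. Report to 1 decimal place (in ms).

358.3 ms

The slope on a log₂ axis is (737 − 707) / (2.8074 − 2.5850) = 134.897 ms/bit.
a = RT₁ − b·log₂ n₁ = 707 − 134.897 × 2.5850 = 358.297 ms.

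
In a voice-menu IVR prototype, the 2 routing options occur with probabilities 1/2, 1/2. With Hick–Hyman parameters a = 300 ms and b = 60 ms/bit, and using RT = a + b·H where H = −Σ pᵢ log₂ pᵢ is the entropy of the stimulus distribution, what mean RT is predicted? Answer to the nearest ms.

360 ms

H = −Σ pᵢ log₂ pᵢ = 0.5·1 + 0.5·1 = 1.000 bits.
RT = 300 + 60 × 1.000 = 360.00 ms.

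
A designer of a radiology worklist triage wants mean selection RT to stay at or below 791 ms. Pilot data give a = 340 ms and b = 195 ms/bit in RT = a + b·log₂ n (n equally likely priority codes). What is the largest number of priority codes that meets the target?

Information budget: (791 − 340)/195 = 2.3128 bits, so n ≤ 2^2.3128 = 4.969 → at most 4.

4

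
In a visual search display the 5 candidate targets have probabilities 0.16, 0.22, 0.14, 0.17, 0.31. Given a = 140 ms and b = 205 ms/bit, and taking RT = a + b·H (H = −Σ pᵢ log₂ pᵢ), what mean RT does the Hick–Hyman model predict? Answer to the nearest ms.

H = 0.16·log₂(1/0.16) + 0.22·log₂(1/0.22) + 0.14·log₂(1/0.14) + 0.17·log₂(1/0.17) + 0.31·log₂(1/0.31) = 2.2591 bits.
RT = 140 + 205 × 2.2591 = 603.11 ms.

603 ms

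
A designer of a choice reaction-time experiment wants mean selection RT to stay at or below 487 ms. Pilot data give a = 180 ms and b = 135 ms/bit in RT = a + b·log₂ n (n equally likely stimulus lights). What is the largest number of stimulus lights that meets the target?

4

135·log₂ n ≤ 487 − 180 = 307, giving log₂ n ≤ 2.2741 and n ≤ 4.837. The largest whole number is 4.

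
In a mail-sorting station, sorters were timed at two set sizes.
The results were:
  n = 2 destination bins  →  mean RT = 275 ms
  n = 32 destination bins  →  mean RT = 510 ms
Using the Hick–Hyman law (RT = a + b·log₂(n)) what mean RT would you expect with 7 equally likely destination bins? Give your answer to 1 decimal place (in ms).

381.2 ms

Solve the two-equation system in a and b:
  b = (510 − 275) / (log₂ 32 − log₂ 2) = 235 / (5 − 1) = 58.750 ms/bit
  a = 275 − 58.750 × 1 = 216.250 ms
Then RT(7) = 216.250 + 58.750 × log₂ 7 = 216.250 + 58.750 × 2.8074 ≈ 381.182 ms.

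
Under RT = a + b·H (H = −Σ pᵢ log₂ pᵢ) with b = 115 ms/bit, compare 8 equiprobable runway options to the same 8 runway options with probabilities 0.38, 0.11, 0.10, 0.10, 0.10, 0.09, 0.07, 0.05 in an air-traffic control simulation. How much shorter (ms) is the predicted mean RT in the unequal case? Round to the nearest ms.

Equiprobable entropy H₀ = log₂ 8 = 3.0000 bits.
Skewed entropy H = −Σ pᵢ log₂ pᵢ = 2.6746 bits.
ΔRT = b·(H₀ − H) = 115 × 0.3254 = 37.42 ms.

37 ms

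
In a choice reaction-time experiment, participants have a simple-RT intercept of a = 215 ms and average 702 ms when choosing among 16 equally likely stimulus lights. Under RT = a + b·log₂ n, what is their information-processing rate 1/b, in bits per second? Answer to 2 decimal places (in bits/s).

8.21 bits/s

Choice component = 702 − 215 = 487 ms over log₂(16) = 4 bits.
b = 487 / 4 = 121.750 ms/bit, so 1/b = 8.214 bits/s.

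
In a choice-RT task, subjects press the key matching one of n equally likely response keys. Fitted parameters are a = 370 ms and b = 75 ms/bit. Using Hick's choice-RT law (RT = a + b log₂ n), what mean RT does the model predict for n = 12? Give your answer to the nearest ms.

log₂(12) = 3.5850 bits, so RT = 370 + 75 × 3.5850 ≈ 638.872 ms.

639 ms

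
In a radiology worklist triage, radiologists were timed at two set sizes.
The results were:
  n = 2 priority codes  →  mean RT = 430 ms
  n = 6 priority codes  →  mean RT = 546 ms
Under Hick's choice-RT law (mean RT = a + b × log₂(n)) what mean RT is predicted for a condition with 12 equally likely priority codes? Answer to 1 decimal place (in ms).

619.2 ms

Fit slope and intercept:
  b = (546 − 430) / (log₂ 6 − log₂ 2) = 116 / (2.5850 − 1) = 73.188 ms/bit
  a = 430 − 73.188 × 1 = 356.812 ms
Then RT(12) = 356.812 + 73.188 × log₂ 12 = 356.812 + 73.188 × 3.5850 ≈ 619.188 ms.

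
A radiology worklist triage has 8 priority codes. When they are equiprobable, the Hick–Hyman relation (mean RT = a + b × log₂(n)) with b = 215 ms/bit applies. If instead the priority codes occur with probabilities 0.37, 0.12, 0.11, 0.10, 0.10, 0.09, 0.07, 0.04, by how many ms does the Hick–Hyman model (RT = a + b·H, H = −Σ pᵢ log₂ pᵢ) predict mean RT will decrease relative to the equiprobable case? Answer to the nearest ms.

69 ms

Equiprobable entropy H₀ = log₂ 8 = 3.0000 bits.
Skewed entropy H = −Σ pᵢ log₂ pᵢ = 2.6794 bits.
ΔRT = b·(H₀ − H) = 215 × 0.3206 = 68.92 ms.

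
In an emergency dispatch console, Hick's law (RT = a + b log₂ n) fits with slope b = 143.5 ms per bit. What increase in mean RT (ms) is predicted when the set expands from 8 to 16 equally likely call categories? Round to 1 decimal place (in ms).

The intercept a cancels: ΔRT = b·(log₂ n₂ − log₂ n₁) = b·log₂(n₂/n₁).
log₂(16) − log₂(8) = log₂(16/8) = log₂(2) = 1.
ΔRT = 143.5 × 1.0000 = 143.500 ms.

143.5 ms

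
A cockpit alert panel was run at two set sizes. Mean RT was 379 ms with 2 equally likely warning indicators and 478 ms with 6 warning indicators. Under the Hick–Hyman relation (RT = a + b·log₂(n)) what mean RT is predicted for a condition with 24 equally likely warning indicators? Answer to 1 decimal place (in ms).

With log₂ n on the abscissa the relation is linear; from the two conditions:
  b = (478 − 379) / (log₂ 6 − log₂ 2) = 99 / (2.5850 − 1) = 62.462 ms/bit
  a = 379 − 62.462 × 1 = 316.538 ms
Then RT(24) = 316.538 + 62.462 × log₂ 24 = 316.538 + 62.462 × 4.5850 ≈ 602.924 ms.

602.9 ms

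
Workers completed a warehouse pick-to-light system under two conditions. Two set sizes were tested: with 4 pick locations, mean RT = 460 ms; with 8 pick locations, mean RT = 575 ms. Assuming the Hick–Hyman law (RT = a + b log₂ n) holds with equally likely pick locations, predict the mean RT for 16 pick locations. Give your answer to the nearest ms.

690 ms

With log₂ n on the abscissa the relation is linear; from the two conditions:
  b = (575 − 460) / (log₂ 8 − log₂ 4) = 115 / (3 − 2) = 115 ms/bit
  a = 460 − 115 × 2 = 230 ms
Then RT(16) = 230 + 115 × log₂ 16 = 230 + 115 × 4 ≈ 690.000 ms.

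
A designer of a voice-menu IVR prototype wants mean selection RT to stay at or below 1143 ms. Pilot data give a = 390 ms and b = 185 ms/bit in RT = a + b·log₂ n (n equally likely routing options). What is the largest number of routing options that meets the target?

185·log₂ n ≤ 1143 − 390 = 753, giving log₂ n ≤ 4.0703 and n ≤ 16.799. The largest whole number is 16.

16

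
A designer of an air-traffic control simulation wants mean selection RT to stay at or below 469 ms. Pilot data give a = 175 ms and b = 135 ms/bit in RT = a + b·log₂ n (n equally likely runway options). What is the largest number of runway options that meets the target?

4

Set 175 + 135·log₂ n ≤ 469 → log₂ n ≤ (469 − 175)/135 = 2.1778.
So n ≤ 2^2.1778 = 4.525; the largest integer n is 4.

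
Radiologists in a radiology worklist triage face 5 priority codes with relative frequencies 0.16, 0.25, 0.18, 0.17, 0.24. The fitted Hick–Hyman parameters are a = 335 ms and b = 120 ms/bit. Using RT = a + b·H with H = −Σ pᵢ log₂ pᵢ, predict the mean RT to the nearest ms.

611 ms

H = 0.16·log₂(1/0.16) + 0.25·log₂(1/0.25) + 0.18·log₂(1/0.18) + 0.17·log₂(1/0.17) + 0.24·log₂(1/0.24) = 2.2970 bits.
RT = 335 + 120 × 2.2970 = 610.65 ms.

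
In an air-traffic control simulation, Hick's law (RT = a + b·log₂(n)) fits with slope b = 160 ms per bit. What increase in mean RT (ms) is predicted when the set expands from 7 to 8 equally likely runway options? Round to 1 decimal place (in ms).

The intercept a cancels: ΔRT = b·(log₂ n₂ − log₂ n₁) = b·log₂(n₂/n₁).
log₂(8) − log₂(7) = 3 − 2.8074 = 0.1926.
ΔRT = 160 × 0.1926 = 30.823 ms.

30.8 ms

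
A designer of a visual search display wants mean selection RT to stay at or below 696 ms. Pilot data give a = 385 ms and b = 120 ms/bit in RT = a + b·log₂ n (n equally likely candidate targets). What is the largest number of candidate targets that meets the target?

6

Set 385 + 120·log₂ n ≤ 696 → log₂ n ≤ (696 − 385)/120 = 2.5917.
So n ≤ 2^2.5917 = 6.028; the largest integer n is 6.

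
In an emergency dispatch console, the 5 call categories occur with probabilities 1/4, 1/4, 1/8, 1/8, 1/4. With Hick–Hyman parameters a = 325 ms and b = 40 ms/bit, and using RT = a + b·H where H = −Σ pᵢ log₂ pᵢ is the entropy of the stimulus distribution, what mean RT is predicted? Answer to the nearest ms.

Each term −pᵢ log₂ pᵢ: 0.25·2 + 0.25·2 + 0.125·3 + 0.125·3 + 0.25·2; summed, H = 2.250 bits.
Mean RT = a + bH = 325 + 40·2.250 = 415.00 ms.

415 ms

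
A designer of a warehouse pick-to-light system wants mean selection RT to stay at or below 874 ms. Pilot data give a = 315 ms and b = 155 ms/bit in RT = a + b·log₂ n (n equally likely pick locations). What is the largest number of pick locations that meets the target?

12

Information budget: (874 − 315)/155 = 3.6065 bits, so n ≤ 2^3.6065 = 12.180 → at most 12.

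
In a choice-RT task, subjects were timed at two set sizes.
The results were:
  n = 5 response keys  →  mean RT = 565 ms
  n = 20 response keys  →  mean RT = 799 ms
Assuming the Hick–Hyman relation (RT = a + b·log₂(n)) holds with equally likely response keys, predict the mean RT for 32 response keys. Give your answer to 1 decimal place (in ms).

Fit slope and intercept:
  b = (799 − 565) / (log₂ 20 − log₂ 5) = 234 / (4.3219 − 2.3219) = 117.000 ms/bit
  a = 565 − 117.000 × 2.3219 = 293.334 ms
Then RT(32) = 293.334 + 117.000 × log₂ 32 = 293.334 + 117.000 × 5 ≈ 878.334 ms.

878.3 ms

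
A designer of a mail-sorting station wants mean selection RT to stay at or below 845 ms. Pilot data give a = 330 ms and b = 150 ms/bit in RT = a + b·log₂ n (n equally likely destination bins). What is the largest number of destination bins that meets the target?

10

Information budget: (845 − 330)/150 = 3.4333 bits, so n ≤ 2^3.4333 = 10.803 → at most 10.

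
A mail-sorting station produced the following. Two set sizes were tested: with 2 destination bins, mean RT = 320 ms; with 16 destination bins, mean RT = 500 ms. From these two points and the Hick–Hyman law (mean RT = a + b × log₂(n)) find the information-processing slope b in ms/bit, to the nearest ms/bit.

b = (RT₂ − RT₁)/(log₂ n₂ − log₂ n₁) = (500 − 320)/(4 − 1) = 60 ms/bit.

60 ms/bit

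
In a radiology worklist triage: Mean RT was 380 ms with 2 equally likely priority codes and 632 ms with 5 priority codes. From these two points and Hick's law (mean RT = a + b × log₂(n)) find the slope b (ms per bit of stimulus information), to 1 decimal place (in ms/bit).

b = (RT₂ − RT₁)/(log₂ n₂ − log₂ n₁) = (632 − 380)/(2.3219 − 1) = 190.631 ms/bit.

190.6 ms/bit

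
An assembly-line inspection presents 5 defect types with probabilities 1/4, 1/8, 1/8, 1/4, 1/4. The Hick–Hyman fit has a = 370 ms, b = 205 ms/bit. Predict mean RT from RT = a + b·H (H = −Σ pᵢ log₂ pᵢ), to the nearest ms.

831 ms

Each term −pᵢ log₂ pᵢ: 0.25·2 + 0.125·3 + 0.125·3 + 0.25·2 + 0.25·2; summed, H = 2.250 bits.
Mean RT = a + bH = 370 + 205·2.250 = 831.25 ms.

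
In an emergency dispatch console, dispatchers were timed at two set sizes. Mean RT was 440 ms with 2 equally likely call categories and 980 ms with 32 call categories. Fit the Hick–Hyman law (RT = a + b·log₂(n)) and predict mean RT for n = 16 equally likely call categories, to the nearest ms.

With log₂ n on the abscissa the relation is linear; from the two conditions:
  b = (980 − 440) / (log₂ 32 − log₂ 2) = 540 / (5 − 1) = 135 ms/bit
  a = 440 − 135 × 1 = 305 ms
Then RT(16) = 305 + 135 × log₂ 16 = 305 + 135 × 4 ≈ 845.000 ms.

845 ms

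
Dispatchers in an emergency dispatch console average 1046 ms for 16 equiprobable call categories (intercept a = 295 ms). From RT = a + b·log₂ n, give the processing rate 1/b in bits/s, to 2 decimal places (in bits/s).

b = (1046 − 295)/log₂ 16 = 751/4 = 187.750 ms per bit = 0.18775 s/bit; the reciprocal is 5.326 bits/s.

5.33 bits/s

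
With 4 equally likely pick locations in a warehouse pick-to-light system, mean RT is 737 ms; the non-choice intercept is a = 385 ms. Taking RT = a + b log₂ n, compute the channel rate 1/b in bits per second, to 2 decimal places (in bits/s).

b = (737 − 385)/log₂ 4 = 352/2 = 176.000 ms per bit = 0.17600 s/bit; the reciprocal is 5.682 bits/s.

5.68 bits/s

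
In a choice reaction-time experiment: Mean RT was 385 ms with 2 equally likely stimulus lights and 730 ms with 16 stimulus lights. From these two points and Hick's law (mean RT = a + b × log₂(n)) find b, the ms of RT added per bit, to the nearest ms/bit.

Slope: b = (730 − 385) / (log₂ 16 − log₂ 2) = 345/3.0000 = 115 ms/bit.

115 ms/bit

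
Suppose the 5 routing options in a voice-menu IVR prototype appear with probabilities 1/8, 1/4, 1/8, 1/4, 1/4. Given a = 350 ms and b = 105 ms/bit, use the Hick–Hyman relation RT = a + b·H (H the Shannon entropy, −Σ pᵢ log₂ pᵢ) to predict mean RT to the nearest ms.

586 ms

H = −Σ pᵢ log₂ pᵢ = 0.125·3 + 0.25·2 + 0.125·3 + 0.25·2 + 0.25·2 = 2.250 bits.
RT = 350 + 105 × 2.250 = 586.25 ms.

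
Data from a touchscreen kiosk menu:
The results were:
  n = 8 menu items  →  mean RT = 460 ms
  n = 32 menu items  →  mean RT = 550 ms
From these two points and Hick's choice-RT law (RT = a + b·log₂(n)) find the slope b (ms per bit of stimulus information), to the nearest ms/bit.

b = (RT₂ − RT₁)/(log₂ n₂ − log₂ n₁) = (550 − 460)/(5 − 3) = 45 ms/bit.

45 ms/bit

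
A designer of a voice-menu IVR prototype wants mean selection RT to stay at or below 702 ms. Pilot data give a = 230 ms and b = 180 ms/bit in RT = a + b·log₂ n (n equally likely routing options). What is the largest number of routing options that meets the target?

6

Information budget: (702 − 230)/180 = 2.6222 bits, so n ≤ 2^2.6222 = 6.157 → at most 6.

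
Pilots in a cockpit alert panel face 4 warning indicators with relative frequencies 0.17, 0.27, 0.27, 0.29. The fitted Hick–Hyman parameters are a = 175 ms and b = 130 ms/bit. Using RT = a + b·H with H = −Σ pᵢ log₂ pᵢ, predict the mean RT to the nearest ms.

431 ms

Entropy contributions −pᵢ log₂ pᵢ: 0.4346, 0.5100, 0.5100, 0.5179; sum H = 1.9725 bits.
RT = a + bH = 175 + 130·1.9725 = 431.43 ms.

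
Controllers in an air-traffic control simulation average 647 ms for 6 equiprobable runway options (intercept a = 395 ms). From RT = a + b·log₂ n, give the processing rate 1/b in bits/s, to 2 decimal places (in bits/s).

b = (647 − 395)/log₂ 6 = 252/2.5850 = 97.487 ms per bit = 0.09749 s/bit; the reciprocal is 10.258 bits/s.

10.26 bits/s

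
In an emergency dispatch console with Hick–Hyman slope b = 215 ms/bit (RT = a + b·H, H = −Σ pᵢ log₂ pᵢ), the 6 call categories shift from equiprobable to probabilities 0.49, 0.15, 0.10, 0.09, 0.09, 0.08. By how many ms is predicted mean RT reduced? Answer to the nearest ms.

Equiprobable entropy H₀ = log₂ 6 = 2.5850 bits.
Skewed entropy H = −Σ pᵢ log₂ pᵢ = 2.1638 bits.
ΔRT = b·(H₀ − H) = 215 × 0.4211 = 90.54 ms.

91 ms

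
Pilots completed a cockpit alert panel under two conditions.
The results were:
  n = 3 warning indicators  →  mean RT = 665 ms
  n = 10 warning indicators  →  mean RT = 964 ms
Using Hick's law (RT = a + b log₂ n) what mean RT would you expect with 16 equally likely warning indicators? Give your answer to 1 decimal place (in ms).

RT is linear in log₂ n, so two points fix the line:
  b = (964 − 665) / (log₂ 10 − log₂ 3) = 299 / (3.3219 − 1.5850) = 172.139 ms/bit
  a = 665 − 172.139 × 1.5850 = 392.166 ms
Then RT(16) = 392.166 + 172.139 × log₂ 16 = 392.166 + 172.139 × 4 ≈ 1080.723 ms.

1080.7 ms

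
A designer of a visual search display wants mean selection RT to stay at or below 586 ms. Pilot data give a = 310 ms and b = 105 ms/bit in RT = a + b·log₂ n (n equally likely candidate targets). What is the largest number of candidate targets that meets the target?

6

105·log₂ n ≤ 586 − 310 = 276, giving log₂ n ≤ 2.6286 and n ≤ 6.184. The largest whole number is 6.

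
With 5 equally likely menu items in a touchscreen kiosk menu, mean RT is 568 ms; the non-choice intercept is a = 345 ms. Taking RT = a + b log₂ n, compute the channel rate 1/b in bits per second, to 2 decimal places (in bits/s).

10.41 bits/s

b = (568 − 345)/log₂ 5 = 223/2.3219 = 96.041 ms per bit = 0.09604 s/bit; the reciprocal is 10.412 bits/s.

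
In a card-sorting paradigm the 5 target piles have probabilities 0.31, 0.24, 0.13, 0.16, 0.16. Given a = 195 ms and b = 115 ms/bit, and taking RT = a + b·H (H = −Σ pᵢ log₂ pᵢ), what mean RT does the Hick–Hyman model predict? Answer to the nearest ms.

H = 0.31·log₂(1/0.31) + 0.24·log₂(1/0.24) + 0.13·log₂(1/0.13) + 0.16·log₂(1/0.16) + 0.16·log₂(1/0.16) = 2.2466 bits.
RT = 195 + 115 × 2.2466 = 453.36 ms.

453 ms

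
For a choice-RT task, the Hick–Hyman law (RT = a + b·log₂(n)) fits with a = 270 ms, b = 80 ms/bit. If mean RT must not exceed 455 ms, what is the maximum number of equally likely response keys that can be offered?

4

Set 270 + 80·log₂ n ≤ 455 → log₂ n ≤ (455 − 270)/80 = 2.3125.
So n ≤ 2^2.3125 = 4.967; the largest integer n is 4.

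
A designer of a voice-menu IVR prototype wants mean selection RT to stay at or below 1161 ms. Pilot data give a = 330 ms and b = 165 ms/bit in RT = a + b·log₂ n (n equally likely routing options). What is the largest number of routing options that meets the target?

Information budget: (1161 − 330)/165 = 5.0364 bits, so n ≤ 2^5.0364 = 32.817 → at most 32.

32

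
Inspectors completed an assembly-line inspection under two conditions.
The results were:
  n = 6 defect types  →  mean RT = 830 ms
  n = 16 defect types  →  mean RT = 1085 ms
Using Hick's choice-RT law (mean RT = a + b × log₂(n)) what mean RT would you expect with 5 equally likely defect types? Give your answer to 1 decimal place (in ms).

Solve the two-equation system in a and b:
  b = (1085 − 830) / (log₂ 16 − log₂ 6) = 255 / (4 − 2.5850) = 180.207 ms/bit
  a = 830 − 180.207 × 2.5850 = 364.171 ms
Then RT(5) = 364.171 + 180.207 × log₂ 5 = 364.171 + 180.207 × 2.3219 ≈ 782.599 ms.

782.6 ms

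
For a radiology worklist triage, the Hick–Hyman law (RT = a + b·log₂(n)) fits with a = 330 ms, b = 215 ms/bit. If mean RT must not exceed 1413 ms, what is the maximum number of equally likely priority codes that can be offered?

32

215·log₂ n ≤ 1413 − 330 = 1083, giving log₂ n ≤ 5.0372 and n ≤ 32.836. The largest whole number is 32.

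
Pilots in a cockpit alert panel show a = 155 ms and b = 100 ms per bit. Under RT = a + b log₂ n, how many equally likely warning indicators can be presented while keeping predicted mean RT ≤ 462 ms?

Set 155 + 100·log₂ n ≤ 462 → log₂ n ≤ (462 − 155)/100 = 3.0700.
So n ≤ 2^3.0700 = 8.398; the largest integer n is 8.

8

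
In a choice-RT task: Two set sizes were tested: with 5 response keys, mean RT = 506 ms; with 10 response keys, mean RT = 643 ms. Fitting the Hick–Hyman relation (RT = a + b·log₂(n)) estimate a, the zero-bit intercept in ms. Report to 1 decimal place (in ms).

187.9 ms

Slope: b = (643 − 506) / (log₂ 10 − log₂ 5) = 137/1.0000 = 137.000 ms/bit.
Intercept: a = 506 − 137.000·log₂(5) = 187.896 ms.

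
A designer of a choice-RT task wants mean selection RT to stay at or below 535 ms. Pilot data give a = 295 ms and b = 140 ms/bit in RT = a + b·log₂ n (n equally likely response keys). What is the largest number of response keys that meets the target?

3

140·log₂ n ≤ 535 − 295 = 240, giving log₂ n ≤ 1.7143 and n ≤ 3.281. The largest whole number is 3.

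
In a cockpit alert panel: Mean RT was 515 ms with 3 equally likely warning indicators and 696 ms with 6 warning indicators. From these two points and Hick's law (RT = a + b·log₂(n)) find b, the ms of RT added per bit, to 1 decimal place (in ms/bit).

Slope: b = (696 − 515) / (log₂ 6 − log₂ 3) = 181/1.0000 = 181.000 ms/bit.

181.0 ms/bit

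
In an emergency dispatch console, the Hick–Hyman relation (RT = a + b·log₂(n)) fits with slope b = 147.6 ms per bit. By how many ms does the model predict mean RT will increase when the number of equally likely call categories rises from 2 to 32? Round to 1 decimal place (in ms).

590.4 ms

The intercept a cancels: ΔRT = b·(log₂ n₂ − log₂ n₁) = b·log₂(n₂/n₁).
log₂(32) − log₂(2) = log₂(32/2) = log₂(16) = 4.
ΔRT = 147.6 × 4.0000 = 590.400 ms.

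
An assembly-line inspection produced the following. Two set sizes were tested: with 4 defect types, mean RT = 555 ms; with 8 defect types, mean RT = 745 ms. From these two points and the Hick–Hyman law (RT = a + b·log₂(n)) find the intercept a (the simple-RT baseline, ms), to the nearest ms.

The slope on a log₂ axis is (745 − 555) / (3 − 2) = 190 ms/bit.
Intercept: a = 555 − 190·log₂(4) = 175.000 ms.

175 ms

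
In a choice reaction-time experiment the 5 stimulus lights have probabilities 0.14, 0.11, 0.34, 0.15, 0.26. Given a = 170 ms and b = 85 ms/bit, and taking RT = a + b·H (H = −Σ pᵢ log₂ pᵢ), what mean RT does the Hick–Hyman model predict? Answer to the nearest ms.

Entropy contributions −pᵢ log₂ pᵢ: 0.3971, 0.3503, 0.5292, 0.4105, 0.5053; sum H = 2.1924 bits.
RT = a + bH = 170 + 85·2.1924 = 356.35 ms.

356 ms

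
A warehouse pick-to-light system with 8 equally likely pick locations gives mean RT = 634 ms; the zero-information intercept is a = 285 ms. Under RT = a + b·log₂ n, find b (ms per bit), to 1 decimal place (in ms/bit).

116.3 ms/bit

log₂(8) = 3 bits.
b = (RT − a)/log₂ n = (634 − 285) / 3 = 116.333 ms/bit.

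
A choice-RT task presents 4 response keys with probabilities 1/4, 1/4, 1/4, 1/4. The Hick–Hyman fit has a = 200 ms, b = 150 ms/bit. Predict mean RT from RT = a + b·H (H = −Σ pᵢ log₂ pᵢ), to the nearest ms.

Each term −pᵢ log₂ pᵢ: 0.25·2 + 0.25·2 + 0.25·2 + 0.25·2; summed, H = 2.000 bits.
Mean RT = a + bH = 200 + 150·2.000 = 500.00 ms.

500 ms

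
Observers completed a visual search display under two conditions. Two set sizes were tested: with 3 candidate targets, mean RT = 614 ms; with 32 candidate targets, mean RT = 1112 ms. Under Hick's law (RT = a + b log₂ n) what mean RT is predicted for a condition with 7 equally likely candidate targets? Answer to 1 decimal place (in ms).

792.3 ms

RT is linear in log₂ n, so two points fix the line:
  b = (1112 − 614) / (log₂ 32 − log₂ 3) = 498 / (5 − 1.5850) = 145.826 ms/bit
  a = 614 − 145.826 × 1.5850 = 382.872 ms
Then RT(7) = 382.872 + 145.826 × log₂ 7 = 382.872 + 145.826 × 2.8074 ≈ 792.256 ms.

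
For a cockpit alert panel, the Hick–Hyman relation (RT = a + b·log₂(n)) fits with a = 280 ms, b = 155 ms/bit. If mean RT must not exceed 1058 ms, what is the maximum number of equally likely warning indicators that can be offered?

32

Set 280 + 155·log₂ n ≤ 1058 → log₂ n ≤ (1058 − 280)/155 = 5.0194.
So n ≤ 2^5.0194 = 32.432; the largest integer n is 32.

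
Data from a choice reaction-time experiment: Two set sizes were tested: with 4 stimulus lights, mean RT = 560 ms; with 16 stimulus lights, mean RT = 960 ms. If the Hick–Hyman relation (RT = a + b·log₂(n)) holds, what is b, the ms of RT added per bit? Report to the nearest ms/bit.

The slope on a log₂ axis is (960 − 560) / (4 − 2) = 200 ms/bit.

200 ms/bit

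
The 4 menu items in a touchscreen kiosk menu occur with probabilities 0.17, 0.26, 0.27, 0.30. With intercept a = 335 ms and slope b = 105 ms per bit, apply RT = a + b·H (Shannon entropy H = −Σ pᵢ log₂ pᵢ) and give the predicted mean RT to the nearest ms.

Entropy contributions −pᵢ log₂ pᵢ: 0.4346, 0.5053, 0.5100, 0.5211; sum H = 1.9710 bits.
RT = a + bH = 335 + 105·1.9710 = 541.95 ms.

542 ms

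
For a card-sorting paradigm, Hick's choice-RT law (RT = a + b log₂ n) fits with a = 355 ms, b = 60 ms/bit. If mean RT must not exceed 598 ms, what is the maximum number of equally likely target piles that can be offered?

Information budget: (598 − 355)/60 = 4.0500 bits, so n ≤ 2^4.0500 = 16.564 → at most 16.

16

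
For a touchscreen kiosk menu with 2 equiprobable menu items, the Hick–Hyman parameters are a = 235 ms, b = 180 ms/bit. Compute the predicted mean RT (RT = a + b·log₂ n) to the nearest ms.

log₂(2) = 1 bits, so RT = 235 + 180 × 1 ≈ 415.000 ms.

415 ms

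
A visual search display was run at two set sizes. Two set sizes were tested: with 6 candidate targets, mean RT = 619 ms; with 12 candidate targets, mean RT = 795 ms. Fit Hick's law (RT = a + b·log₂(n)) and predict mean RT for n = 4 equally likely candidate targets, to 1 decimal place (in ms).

516.0 ms

Fit slope and intercept:
  b = (795 − 619) / (log₂ 12 − log₂ 6) = 176 / (3.5850 − 2.5850) = 176.000 ms/bit
  a = 619 − 176.000 × 2.5850 = 164.047 ms
Then RT(4) = 164.047 + 176.000 × log₂ 4 = 164.047 + 176.000 × 2 ≈ 516.047 ms.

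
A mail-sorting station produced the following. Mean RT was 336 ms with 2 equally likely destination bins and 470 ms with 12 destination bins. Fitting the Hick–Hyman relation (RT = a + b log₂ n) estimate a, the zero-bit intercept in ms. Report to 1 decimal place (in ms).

The slope on a log₂ axis is (470 − 336) / (3.5850 − 1) = 51.838 ms/bit.
a = RT₁ − b·log₂ n₁ = 336 − 51.838 × 1 = 284.162 ms.

284.2 ms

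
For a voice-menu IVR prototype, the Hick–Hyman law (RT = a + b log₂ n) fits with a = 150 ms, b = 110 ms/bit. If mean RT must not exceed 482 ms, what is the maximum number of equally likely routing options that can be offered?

8

110·log₂ n ≤ 482 − 150 = 332, giving log₂ n ≤ 3.0182 and n ≤ 8.101. The largest whole number is 8.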